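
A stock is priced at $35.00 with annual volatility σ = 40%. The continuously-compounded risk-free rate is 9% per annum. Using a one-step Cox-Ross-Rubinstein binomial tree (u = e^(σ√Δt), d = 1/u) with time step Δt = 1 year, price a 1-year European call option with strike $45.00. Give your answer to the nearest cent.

CRR parameters: u = e^(σ√Δt) = e^(0.4·√1) = 1.4918, d = 1/u = 0.6703
Per-period rate: rΔt = 0.09·1 = 0.09, so R = e^0.09 = 1.0942
Risk-neutral probability p = (e^0.09 − 0.6703)/(1.4918 − 0.6703) = 0.4239/0.8215 = 0.5159
Terminal stock prices: S_u = 52.21, S_d = 23.46
Terminal payoffs (S − K): max(7.214, 0) = 7.214, max(-21.54, 0) = 0
Node 0 (S = 35): V_0 = e^(−0.09)·[0.5159·7.2139 + 0.4841·0.0000] = 3.4016

$3.40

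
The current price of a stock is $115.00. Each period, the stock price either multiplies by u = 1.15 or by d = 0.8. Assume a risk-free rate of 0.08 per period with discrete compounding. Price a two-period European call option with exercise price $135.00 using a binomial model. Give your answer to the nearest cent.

Risk-neutral probability p = (1 + 0.08 − 0.8)/(1.15 − 0.8) = 0.2800/0.3500 = 0.8000
Terminal stock prices: S_uu = 152.1, S_ud = 105.8, S_dd = 73.6
Terminal payoffs (S − K): max(17.09, 0) = 17.09, max(-29.2, 0) = 0, max(-61.4, 0) = 0
Node u (S = 132.2): V_u = 1/1.08·[0.8000·17.0875 + 0.2000·0.0000] = 12.6574
Node d (S = 92): V_d = 1/1.08·[0.8000·0.0000 + 0.2000·0.0000] = 0.0000
Node 0 (S = 115): V_0 = 1/1.08·[0.8000·12.6574 + 0.2000·0.0000] = 9.3759

$9.38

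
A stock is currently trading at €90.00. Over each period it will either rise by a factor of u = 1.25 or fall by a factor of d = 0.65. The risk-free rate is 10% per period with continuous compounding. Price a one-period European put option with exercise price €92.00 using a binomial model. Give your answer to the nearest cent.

€7.32

Risk-neutral probability p = (e^0.1 − 0.65)/(1.25 − 0.65) = 0.4552/0.6000 = 0.7586
Terminal stock prices: S_u = 112.5, S_d = 58.5
Terminal payoffs (K − S): max(-20.5, 0) = 0, max(33.5, 0) = 33.5
Node 0 (S = 90): V_0 = e^(−0.1)·[0.7586·0.0000 + 0.2414·33.5000] = 7.3168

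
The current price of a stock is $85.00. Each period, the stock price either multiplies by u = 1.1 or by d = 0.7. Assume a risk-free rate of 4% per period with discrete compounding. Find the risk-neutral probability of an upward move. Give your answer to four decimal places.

Risk-neutral probability p = (1 + 0.04 − 0.7)/(1.1 − 0.7) = 0.3400/0.4000 = 0.8500

p = 0.8500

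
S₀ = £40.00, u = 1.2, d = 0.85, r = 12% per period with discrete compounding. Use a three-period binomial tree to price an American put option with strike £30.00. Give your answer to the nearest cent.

£0.05

Risk-neutral probability p = (1 + 0.12 − 0.85)/(1.2 − 0.85) = 0.2700/0.3500 = 0.7714
Terminal stock prices: S_uuu = 69.12, S_uud = 48.96, S_udd = 34.68, S_ddd = 24.56
Terminal payoffs (K − S): max(-39.12, 0) = 0, max(-18.96, 0) = 0, max(-4.68, 0) = 0, max(5.435, 0) = 5.435
Node uu (S = 57.6): continuation = 1/1.12·[0.7714·0.0000 + 0.2286·0.0000] = 0.0000; exercise value = 0.0000 ≤ continuation, so V_uu = 0.0000
Node ud (S = 40.8): continuation = 1/1.12·[0.7714·0.0000 + 0.2286·0.0000] = 0.0000; exercise value = 0.0000 ≤ continuation, so V_ud = 0.0000
Node dd (S = 28.9): continuation = 1/1.12·[0.7714·0.0000 + 0.2286·5.4350] = 1.1092; exercise value = 1.1000 ≤ continuation, so V_dd = 1.1092
Node u (S = 48): continuation = 1/1.12·[0.7714·0.0000 + 0.2286·0.0000] = 0.0000; exercise value = 0.0000 ≤ continuation, so V_u = 0.0000
Node d (S = 34): continuation = 1/1.12·[0.7714·0.0000 + 0.2286·1.1092] = 0.2264; exercise value = 0.0000 ≤ continuation, so V_d = 0.2264
Node 0 (S = 40): continuation = 1/1.12·[0.7714·0.0000 + 0.2286·0.2264] = 0.0462; exercise value = 0.0000 ≤ continuation, so V_0 = 0.0462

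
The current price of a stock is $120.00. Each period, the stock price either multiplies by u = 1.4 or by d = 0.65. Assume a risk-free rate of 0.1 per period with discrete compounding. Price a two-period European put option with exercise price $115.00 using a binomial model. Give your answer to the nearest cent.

$10.80

Risk-neutral probability p = (1 + 0.1 − 0.65)/(1.4 − 0.65) = 0.4500/0.7500 = 0.6000
Terminal stock prices: S_uu = 235.2, S_ud = 109.2, S_dd = 50.7
Terminal payoffs (K − S): max(-120.2, 0) = 0, max(5.8, 0) = 5.8, max(64.3, 0) = 64.3
Node u (S = 168): V_u = 1/1.1·[0.6000·0.0000 + 0.4000·5.8000] = 2.1091
Node d (S = 78): V_d = 1/1.1·[0.6000·5.8000 + 0.4000·64.3000] = 26.5455
Node 0 (S = 120): V_0 = 1/1.1·[0.6000·2.1091 + 0.4000·26.5455] = 10.8033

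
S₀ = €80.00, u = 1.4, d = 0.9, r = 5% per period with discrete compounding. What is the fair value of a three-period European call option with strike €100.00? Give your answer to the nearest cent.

Risk-neutral probability p = (1 + 0.05 − 0.9)/(1.4 − 0.9) = 0.1500/0.5000 = 0.3000
Terminal stock prices: S_uuu = 219.5, S_uud = 141.1, S_udd = 90.72, S_ddd = 58.32
Terminal payoffs (S − K): max(119.5, 0) = 119.5, max(41.12, 0) = 41.12, max(-9.28, 0) = 0, max(-41.68, 0) = 0
Node uu (S = 156.8): V_uu = 1/1.05·[0.3000·119.5200 + 0.7000·41.1200] = 61.5619
Node ud (S = 100.8): V_ud = 1/1.05·[0.3000·41.1200 + 0.7000·0.0000] = 11.7486
Node dd (S = 64.8): V_dd = 1/1.05·[0.3000·0.0000 + 0.7000·0.0000] = 0.0000
Node u (S = 112): V_u = 1/1.05·[0.3000·61.5619 + 0.7000·11.7486] = 25.4215
Node d (S = 72): V_d = 1/1.05·[0.3000·11.7486 + 0.7000·0.0000] = 3.3567
Node 0 (S = 80): V_0 = 1/1.05·[0.3000·25.4215 + 0.7000·3.3567] = 9.5011

€9.50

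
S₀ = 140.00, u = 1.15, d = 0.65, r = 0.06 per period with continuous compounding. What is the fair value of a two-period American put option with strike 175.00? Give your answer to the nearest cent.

35.00

Risk-neutral probability p = (e^0.06 − 0.65)/(1.15 − 0.65) = 0.4118/0.5000 = 0.8237
Terminal stock prices: S_uu = 185.1, S_ud = 104.7, S_dd = 59.15
Terminal payoffs (K − S): max(-10.15, 0) = 0, max(70.35, 0) = 70.35, max(115.8, 0) = 115.8
Node u (S = 161): continuation = e^(−0.06)·[0.8237·0.0000 + 0.1763·70.3500] = 11.6822; exercise value = 14.0000 > continuation, so V_u = 14.0000 (exercise)
Node d (S = 91): continuation = e^(−0.06)·[0.8237·70.3500 + 0.1763·115.8500] = 73.8088; exercise value = 84.0000 > continuation, so V_d = 84.0000 (exercise)
Node 0 (S = 140): continuation = e^(−0.06)·[0.8237·14.0000 + 0.1763·84.0000] = 24.8088; exercise value = 35.0000 > continuation, so V_0 = 35.0000 (exercise)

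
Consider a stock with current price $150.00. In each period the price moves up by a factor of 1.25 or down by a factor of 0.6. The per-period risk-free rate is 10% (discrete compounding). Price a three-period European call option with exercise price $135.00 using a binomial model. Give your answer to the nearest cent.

Risk-neutral probability p = (1 + 0.1 − 0.6)/(1.25 − 0.6) = 0.5000/0.6500 = 0.7692
Terminal stock prices: S_uuu = 293, S_uud = 140.6, S_udd = 67.5, S_ddd = 32.4
Terminal payoffs (S − K): max(158, 0) = 158, max(5.625, 0) = 5.625, max(-67.5, 0) = 0, max(-102.6, 0) = 0
Node uu (S = 234.4): V_uu = 1/1.1·[0.7692·157.9688 + 0.2308·5.6250] = 111.6477
Node ud (S = 112.5): V_ud = 1/1.1·[0.7692·5.6250 + 0.2308·0.0000] = 3.9336
Node dd (S = 54): V_dd = 1/1.1·[0.7692·0.0000 + 0.2308·0.0000] = 0.0000
Node u (S = 187.5): V_u = 1/1.1·[0.7692·111.6477 + 0.2308·3.9336] = 78.9006
Node d (S = 90): V_d = 1/1.1·[0.7692·3.9336 + 0.2308·0.0000] = 2.7507
Node 0 (S = 150): V_0 = 1/1.1·[0.7692·78.9006 + 0.2308·2.7507] = 55.7523

$55.75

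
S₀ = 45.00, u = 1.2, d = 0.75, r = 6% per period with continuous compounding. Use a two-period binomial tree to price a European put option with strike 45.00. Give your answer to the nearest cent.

3.34

Risk-neutral probability p = (e^0.06 − 0.75)/(1.2 − 0.75) = 0.3118/0.4500 = 0.6930
Terminal stock prices: S_uu = 64.8, S_ud = 40.5, S_dd = 25.31
Terminal payoffs (K − S): max(-19.8, 0) = 0, max(4.5, 0) = 4.5, max(19.69, 0) = 19.69
Node u (S = 54): V_u = e^(−0.06)·[0.6930·0.0000 + 0.3070·4.5000] = 1.3012
Node d (S = 33.75): V_d = e^(−0.06)·[0.6930·4.5000 + 0.3070·19.6875] = 8.6294
Node 0 (S = 45): V_0 = e^(−0.06)·[0.6930·1.3012 + 0.3070·8.6294] = 3.3444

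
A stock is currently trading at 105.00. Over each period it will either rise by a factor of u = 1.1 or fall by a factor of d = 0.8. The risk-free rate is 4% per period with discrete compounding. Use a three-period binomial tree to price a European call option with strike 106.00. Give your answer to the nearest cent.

Risk-neutral probability p = (1 + 0.04 − 0.8)/(1.1 − 0.8) = 0.2400/0.3000 = 0.8000
Terminal stock prices: S_uuu = 139.8, S_uud = 101.6, S_udd = 73.92, S_ddd = 53.76
Terminal payoffs (S − K): max(33.76, 0) = 33.76, max(-4.36, 0) = 0, max(-32.08, 0) = 0, max(-52.24, 0) = 0
Node uu (S = 127.1): V_uu = 1/1.04·[0.8000·33.7550 + 0.2000·0.0000] = 25.9654
Node ud (S = 92.4): V_ud = 1/1.04·[0.8000·0.0000 + 0.2000·0.0000] = 0.0000
Node dd (S = 67.2): V_dd = 1/1.04·[0.8000·0.0000 + 0.2000·0.0000] = 0.0000
Node u (S = 115.5): V_u = 1/1.04·[0.8000·25.9654 + 0.2000·0.0000] = 19.9734
Node d (S = 84): V_d = 1/1.04·[0.8000·0.0000 + 0.2000·0.0000] = 0.0000
Node 0 (S = 105): V_0 = 1/1.04·[0.8000·19.9734 + 0.2000·0.0000] = 15.3641

15.36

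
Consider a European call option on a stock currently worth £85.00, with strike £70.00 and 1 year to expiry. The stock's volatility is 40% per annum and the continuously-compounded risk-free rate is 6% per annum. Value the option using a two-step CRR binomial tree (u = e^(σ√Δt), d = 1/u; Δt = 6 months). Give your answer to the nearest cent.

CRR parameters: u = e^(σ√Δt) = e^(0.4·√0.5) = 1.3269, d = 1/u = 0.7536
Per-period rate: rΔt = 0.06·0.5 = 0.03, so R = e^0.03 = 1.0305
Risk-neutral probability p = (e^0.03 − 0.7536)/(1.3269 − 0.7536) = 0.2768/0.5733 = 0.4829
Terminal stock prices: S_uu = 149.7, S_ud = 85, S_dd = 48.28
Terminal payoffs (S − K): max(79.66, 0) = 79.66, max(15, 0) = 15, max(-21.72, 0) = 0
Node u (S = 112.8): V_u = e^(−0.03)·[0.4829·79.6556 + 0.5171·15.0000] = 44.8550
Node d (S = 64.06): V_d = e^(−0.03)·[0.4829·15.0000 + 0.5171·0.0000] = 7.0292
Node 0 (S = 85): V_0 = e^(−0.03)·[0.4829·44.8550 + 0.5171·7.0292] = 24.5470

£24.55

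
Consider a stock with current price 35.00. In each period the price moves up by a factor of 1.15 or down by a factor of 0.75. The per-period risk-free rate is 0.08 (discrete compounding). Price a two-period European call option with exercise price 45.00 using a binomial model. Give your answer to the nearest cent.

0.75

Risk-neutral probability p = (1 + 0.08 − 0.75)/(1.15 − 0.75) = 0.3300/0.4000 = 0.8250
Terminal stock prices: S_uu = 46.29, S_ud = 30.19, S_dd = 19.69
Terminal payoffs (S − K): max(1.287, 0) = 1.287, max(-14.81, 0) = 0, max(-25.31, 0) = 0
Node u (S = 40.25): V_u = 1/1.08·[0.8250·1.2875 + 0.1750·0.0000] = 0.9835
Node d (S = 26.25): V_d = 1/1.08·[0.8250·0.0000 + 0.1750·0.0000] = 0.0000
Node 0 (S = 35): V_0 = 1/1.08·[0.8250·0.9835 + 0.1750·0.0000] = 0.7513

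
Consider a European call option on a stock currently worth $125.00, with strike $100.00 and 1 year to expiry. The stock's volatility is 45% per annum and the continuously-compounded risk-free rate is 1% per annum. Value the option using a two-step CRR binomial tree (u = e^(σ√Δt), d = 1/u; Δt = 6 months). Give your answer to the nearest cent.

$36.93

CRR parameters: u = e^(σ√Δt) = e^(0.45·√0.5) = 1.3746, d = 1/u = 0.7275
Per-period rate: rΔt = 0.01·0.5 = 0.005, so R = e^0.005 = 1.0050
Risk-neutral probability p = (e^0.005 − 0.7275)/(1.3746 − 0.7275) = 0.2776/0.6472 = 0.4289
Terminal stock prices: S_uu = 236.2, S_ud = 125, S_dd = 66.15
Terminal payoffs (S − K): max(136.2, 0) = 136.2, max(25, 0) = 25, max(-33.85, 0) = 0
Node u (S = 171.8): V_u = e^(−0.005)·[0.4289·136.2073 + 0.5711·25.0000] = 72.3298
Node d (S = 90.93): V_d = e^(−0.005)·[0.4289·25.0000 + 0.5711·0.0000] = 10.6680
Node 0 (S = 125): V_0 = e^(−0.005)·[0.4289·72.3298 + 0.5711·10.6680] = 36.9272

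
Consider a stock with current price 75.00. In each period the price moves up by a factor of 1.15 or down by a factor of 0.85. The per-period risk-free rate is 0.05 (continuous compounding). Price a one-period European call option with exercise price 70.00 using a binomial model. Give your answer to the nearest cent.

10.37

Risk-neutral probability p = (e^0.05 − 0.85)/(1.15 − 0.85) = 0.2013/0.3000 = 0.6709
Terminal stock prices: S_u = 86.25, S_d = 63.75
Terminal payoffs (S − K): max(16.25, 0) = 16.25, max(-6.25, 0) = 0
Node 0 (S = 75): V_0 = e^(−0.05)·[0.6709·16.2500 + 0.3291·0.0000] = 10.3705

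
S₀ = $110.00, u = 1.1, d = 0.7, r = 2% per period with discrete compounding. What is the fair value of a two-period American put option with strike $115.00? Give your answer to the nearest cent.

Risk-neutral probability p = (1 + 0.02 − 0.7)/(1.1 − 0.7) = 0.3200/0.4000 = 0.8000
Terminal stock prices: S_uu = 133.1, S_ud = 84.7, S_dd = 53.9
Terminal payoffs (K − S): max(-18.1, 0) = 0, max(30.3, 0) = 30.3, max(61.1, 0) = 61.1
Node u (S = 121): continuation = 1/1.02·[0.8000·0.0000 + 0.2000·30.3000] = 5.9412; exercise value = 0.0000 ≤ continuation, so V_u = 5.9412
Node d (S = 77): continuation = 1/1.02·[0.8000·30.3000 + 0.2000·61.1000] = 35.7451; exercise value = 38.0000 > continuation, so V_d = 38.0000 (exercise)
Node 0 (S = 110): continuation = 1/1.02·[0.8000·5.9412 + 0.2000·38.0000] = 12.1107; exercise value = 5.0000 ≤ continuation, so V_0 = 12.1107

$12.11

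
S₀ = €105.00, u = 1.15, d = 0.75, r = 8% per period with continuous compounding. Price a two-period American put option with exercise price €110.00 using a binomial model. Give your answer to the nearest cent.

€7.11

Risk-neutral probability p = (e^0.08 − 0.75)/(1.15 − 0.75) = 0.3333/0.4000 = 0.8332
Terminal stock prices: S_uu = 138.9, S_ud = 90.56, S_dd = 59.06
Terminal payoffs (K − S): max(-28.86, 0) = 0, max(19.44, 0) = 19.44, max(50.94, 0) = 50.94
Node u (S = 120.7): continuation = e^(−0.08)·[0.8332·0.0000 + 0.1668·19.4375] = 2.9926; exercise value = 0.0000 ≤ continuation, so V_u = 2.9926
Node d (S = 78.75): continuation = e^(−0.08)·[0.8332·19.4375 + 0.1668·50.9375] = 22.7928; exercise value = 31.2500 > continuation, so V_d = 31.2500 (exercise)
Node 0 (S = 105): continuation = e^(−0.08)·[0.8332·2.9926 + 0.1668·31.2500] = 7.1130; exercise value = 5.0000 ≤ continuation, so V_0 = 7.1130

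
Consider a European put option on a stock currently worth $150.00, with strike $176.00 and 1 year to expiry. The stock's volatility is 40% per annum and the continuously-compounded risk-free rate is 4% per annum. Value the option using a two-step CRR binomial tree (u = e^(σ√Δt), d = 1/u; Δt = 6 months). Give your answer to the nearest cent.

$37.40

CRR parameters: u = e^(σ√Δt) = e^(0.4·√0.5) = 1.3269, d = 1/u = 0.7536
Per-period rate: rΔt = 0.04·0.5 = 0.02, so R = e^0.02 = 1.0202
Risk-neutral probability p = (e^0.02 − 0.7536)/(1.3269 − 0.7536) = 0.2666/0.5733 = 0.4650
Terminal stock prices: S_uu = 264.1, S_ud = 150, S_dd = 85.2
Terminal payoffs (K − S): max(-88.1, 0) = 0, max(26, 0) = 26, max(90.8, 0) = 90.8
Node u (S = 199): V_u = e^(−0.02)·[0.4650·0.0000 + 0.5350·26.0000] = 13.6347
Node d (S = 113): V_d = e^(−0.02)·[0.4650·26.0000 + 0.5350·90.8044] = 59.4692
Node 0 (S = 150): V_0 = e^(−0.02)·[0.4650·13.6347 + 0.5350·59.4692] = 37.4008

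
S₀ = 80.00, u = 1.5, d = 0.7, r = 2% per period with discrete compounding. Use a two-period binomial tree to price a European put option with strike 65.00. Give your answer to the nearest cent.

8.93

Risk-neutral probability p = (1 + 0.02 − 0.7)/(1.5 − 0.7) = 0.3200/0.8000 = 0.4000
Terminal stock prices: S_uu = 180, S_ud = 84, S_dd = 39.2
Terminal payoffs (K − S): max(-115, 0) = 0, max(-19, 0) = 0, max(25.8, 0) = 25.8
Node u (S = 120): V_u = 1/1.02·[0.4000·0.0000 + 0.6000·0.0000] = 0.0000
Node d (S = 56): V_d = 1/1.02·[0.4000·0.0000 + 0.6000·25.8000] = 15.1765
Node 0 (S = 80): V_0 = 1/1.02·[0.4000·0.0000 + 0.6000·15.1765] = 8.9273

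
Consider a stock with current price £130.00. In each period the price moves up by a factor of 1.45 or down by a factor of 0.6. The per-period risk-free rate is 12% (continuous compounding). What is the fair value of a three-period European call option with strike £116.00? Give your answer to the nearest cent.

£61.42

Risk-neutral probability p = (e^0.12 − 0.6)/(1.45 − 0.6) = 0.5275/0.8500 = 0.6206
Terminal stock prices: S_uuu = 396.3, S_uud = 164, S_udd = 67.86, S_ddd = 28.08
Terminal payoffs (S − K): max(280.3, 0) = 280.3, max(47.99, 0) = 47.99, max(-48.14, 0) = 0, max(-87.92, 0) = 0
Node uu (S = 273.3): V_uu = e^(−0.12)·[0.6206·280.3212 + 0.3794·47.9950] = 170.4422
Node ud (S = 113.1): V_ud = e^(−0.12)·[0.6206·47.9950 + 0.3794·0.0000] = 26.4169
Node dd (S = 46.8): V_dd = e^(−0.12)·[0.6206·0.0000 + 0.3794·0.0000] = 0.0000
Node u (S = 188.5): V_u = e^(−0.12)·[0.6206·170.4422 + 0.3794·26.4169] = 102.7025
Node d (S = 78): V_d = e^(−0.12)·[0.6206·26.4169 + 0.3794·0.0000] = 14.5401
Node 0 (S = 130): V_0 = e^(−0.12)·[0.6206·102.7025 + 0.3794·14.5401] = 61.4213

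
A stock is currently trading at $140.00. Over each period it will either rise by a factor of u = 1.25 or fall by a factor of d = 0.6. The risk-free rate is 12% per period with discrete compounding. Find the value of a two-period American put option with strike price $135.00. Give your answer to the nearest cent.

$12.93

Risk-neutral probability p = (1 + 0.12 − 0.6)/(1.25 − 0.6) = 0.5200/0.6500 = 0.8000
Terminal stock prices: S_uu = 218.8, S_ud = 105, S_dd = 50.4
Terminal payoffs (K − S): max(-83.75, 0) = 0, max(30, 0) = 30, max(84.6, 0) = 84.6
Node u (S = 175): continuation = 1/1.12·[0.8000·0.0000 + 0.2000·30.0000] = 5.3571; exercise value = 0.0000 ≤ continuation, so V_u = 5.3571
Node d (S = 84): continuation = 1/1.12·[0.8000·30.0000 + 0.2000·84.6000] = 36.5357; exercise value = 51.0000 > continuation, so V_d = 51.0000 (exercise)
Node 0 (S = 140): continuation = 1/1.12·[0.8000·5.3571 + 0.2000·51.0000] = 12.9337; exercise value = 0.0000 ≤ continuation, so V_0 = 12.9337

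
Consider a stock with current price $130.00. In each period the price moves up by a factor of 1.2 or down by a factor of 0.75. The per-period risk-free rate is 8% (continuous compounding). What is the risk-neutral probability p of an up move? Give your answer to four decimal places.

p = 0.7406

Risk-neutral probability p = (e^0.08 − 0.75)/(1.2 − 0.75) = 0.3333/0.4500 = 0.7406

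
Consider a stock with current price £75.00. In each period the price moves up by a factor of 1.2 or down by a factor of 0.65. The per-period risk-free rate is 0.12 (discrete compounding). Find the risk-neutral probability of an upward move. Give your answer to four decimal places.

p = 0.8545

Risk-neutral probability p = (1 + 0.12 − 0.65)/(1.2 − 0.65) = 0.4700/0.5500 = 0.8545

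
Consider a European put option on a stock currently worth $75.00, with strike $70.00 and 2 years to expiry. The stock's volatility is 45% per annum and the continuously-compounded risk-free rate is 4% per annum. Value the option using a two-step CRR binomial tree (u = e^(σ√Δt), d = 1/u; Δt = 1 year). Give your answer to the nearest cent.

$11.72

CRR parameters: u = e^(σ√Δt) = e^(0.45·√1) = 1.5683, d = 1/u = 0.6376
Per-period rate: rΔt = 0.04·1 = 0.04, so R = e^0.04 = 1.0408
Risk-neutral probability p = (e^0.04 − 0.6376)/(1.5683 − 0.6376) = 0.4032/0.9307 = 0.4332
Terminal stock prices: S_uu = 184.5, S_ud = 75, S_dd = 30.49
Terminal payoffs (K − S): max(-114.5, 0) = 0, max(-5, 0) = 0, max(39.51, 0) = 39.51
Node u (S = 117.6): V_u = e^(−0.04)·[0.4332·0.0000 + 0.5668·0.0000] = 0.0000
Node d (S = 47.82): V_d = e^(−0.04)·[0.4332·0.0000 + 0.5668·39.5073] = 21.5143
Node 0 (S = 75): V_0 = e^(−0.04)·[0.4332·0.0000 + 0.5668·21.5143] = 11.7159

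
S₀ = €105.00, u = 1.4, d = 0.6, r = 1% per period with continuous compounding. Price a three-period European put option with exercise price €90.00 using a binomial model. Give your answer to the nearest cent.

Risk-neutral probability p = (e^0.01 − 0.6)/(1.4 − 0.6) = 0.4101/0.8000 = 0.5126
Terminal stock prices: S_uuu = 288.1, S_uud = 123.5, S_udd = 52.92, S_ddd = 22.68
Terminal payoffs (K − S): max(-198.1, 0) = 0, max(-33.48, 0) = 0, max(37.08, 0) = 37.08, max(67.32, 0) = 67.32
Node uu (S = 205.8): V_uu = e^(−0.01)·[0.5126·0.0000 + 0.4874·0.0000] = 0.0000
Node ud (S = 88.2): V_ud = e^(−0.01)·[0.5126·0.0000 + 0.4874·37.0800] = 17.8943
Node dd (S = 37.8): V_dd = e^(−0.01)·[0.5126·37.0800 + 0.4874·67.3200] = 51.3045
Node u (S = 147): V_u = e^(−0.01)·[0.5126·0.0000 + 0.4874·17.8943] = 8.6356
Node d (S = 63): V_d = e^(−0.01)·[0.5126·17.8943 + 0.4874·51.3045] = 33.8396
Node 0 (S = 105): V_0 = e^(−0.01)·[0.5126·8.6356 + 0.4874·33.8396] = 20.7128

€20.71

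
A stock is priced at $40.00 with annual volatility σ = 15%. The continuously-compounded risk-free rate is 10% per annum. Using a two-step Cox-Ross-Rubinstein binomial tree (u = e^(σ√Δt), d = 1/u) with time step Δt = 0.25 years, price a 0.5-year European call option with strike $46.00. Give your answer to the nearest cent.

$0.19

CRR parameters: u = e^(σ√Δt) = e^(0.15·√0.25) = 1.0779, d = 1/u = 0.9277
Per-period rate: rΔt = 0.1·0.25 = 0.025, so R = e^0.025 = 1.0253
Risk-neutral probability p = (e^0.025 − 0.9277)/(1.0779 − 0.9277) = 0.0976/0.1501 = 0.6499
Terminal stock prices: S_uu = 46.47, S_ud = 40, S_dd = 34.43
Terminal payoffs (S − K): max(0.4734, 0) = 0.4734, max(-6, 0) = 0, max(-11.57, 0) = 0
Node u (S = 43.12): V_u = e^(−0.025)·[0.6499·0.4734 + 0.3501·0.0000] = 0.3000
Node d (S = 37.11): V_d = e^(−0.025)·[0.6499·0.0000 + 0.3501·0.0000] = 0.0000
Node 0 (S = 40): V_0 = e^(−0.025)·[0.6499·0.3000 + 0.3501·0.0000] = 0.1902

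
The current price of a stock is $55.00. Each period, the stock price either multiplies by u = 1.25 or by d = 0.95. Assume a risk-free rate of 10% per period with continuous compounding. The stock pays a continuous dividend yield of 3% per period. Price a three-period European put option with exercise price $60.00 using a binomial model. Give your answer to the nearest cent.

$1.97

Per-period risk-free factor R = e^0.1 = 1.1052; dividend-adjusted growth = e^(0.1−0.03) = 1.0725.
Risk-neutral probability p = (1.0725 − 0.95)/(1.25 − 0.95) = 0.1225/0.3000 = 0.4084
Terminal stock prices: S_uuu = 107.4, S_uud = 81.64, S_udd = 62.05, S_ddd = 47.16
Terminal payoffs (K − S): max(-47.42, 0) = 0, max(-21.64, 0) = 0, max(-2.047, 0) = 0, max(12.84, 0) = 12.84
Node uu (S = 85.94): V_uu = e^(−0.1)·[0.4084·0.0000 + 0.5916·0.0000] = 0.0000
Node ud (S = 65.31): V_ud = e^(−0.1)·[0.4084·0.0000 + 0.5916·0.0000] = 0.0000
Node dd (S = 49.64): V_dd = e^(−0.1)·[0.4084·0.0000 + 0.5916·12.8444] = 6.8761
Node u (S = 68.75): V_u = e^(−0.1)·[0.4084·0.0000 + 0.5916·0.0000] = 0.0000
Node d (S = 52.25): V_d = e^(−0.1)·[0.4084·0.0000 + 0.5916·6.8761] = 3.6810
Node 0 (S = 55): V_0 = e^(−0.1)·[0.4084·0.0000 + 0.5916·3.6810] = 1.9706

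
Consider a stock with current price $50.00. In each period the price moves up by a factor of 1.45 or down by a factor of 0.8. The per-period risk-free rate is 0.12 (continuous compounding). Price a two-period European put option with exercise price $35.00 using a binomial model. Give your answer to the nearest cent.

Risk-neutral probability p = (e^0.12 − 0.8)/(1.45 − 0.8) = 0.3275/0.6500 = 0.5038
Terminal stock prices: S_uu = 105.1, S_ud = 58, S_dd = 32
Terminal payoffs (K − S): max(-70.12, 0) = 0, max(-23, 0) = 0, max(3, 0) = 3
Node u (S = 72.5): V_u = e^(−0.12)·[0.5038·0.0000 + 0.4962·0.0000] = 0.0000
Node d (S = 40): V_d = e^(−0.12)·[0.5038·0.0000 + 0.4962·3.0000] = 1.3202
Node 0 (S = 50): V_0 = e^(−0.12)·[0.5038·0.0000 + 0.4962·1.3202] = 0.5809

$0.58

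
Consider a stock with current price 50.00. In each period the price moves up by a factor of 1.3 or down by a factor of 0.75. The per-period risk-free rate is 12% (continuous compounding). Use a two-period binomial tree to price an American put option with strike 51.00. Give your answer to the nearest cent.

Risk-neutral probability p = (e^0.12 − 0.75)/(1.3 − 0.75) = 0.3775/0.5500 = 0.6864
Terminal stock prices: S_uu = 84.5, S_ud = 48.75, S_dd = 28.12
Terminal payoffs (K − S): max(-33.5, 0) = 0, max(2.25, 0) = 2.25, max(22.88, 0) = 22.88
Node u (S = 65): continuation = e^(−0.12)·[0.6864·0.0000 + 0.3136·2.2500] = 0.6259; exercise value = 0.0000 ≤ continuation, so V_u = 0.6259
Node d (S = 37.5): continuation = e^(−0.12)·[0.6864·2.2500 + 0.3136·22.8750] = 7.7329; exercise value = 13.5000 > continuation, so V_d = 13.5000 (exercise)
Node 0 (S = 50): continuation = e^(−0.12)·[0.6864·0.6259 + 0.3136·13.5000] = 4.1364; exercise value = 1.0000 ≤ continuation, so V_0 = 4.1364

4.14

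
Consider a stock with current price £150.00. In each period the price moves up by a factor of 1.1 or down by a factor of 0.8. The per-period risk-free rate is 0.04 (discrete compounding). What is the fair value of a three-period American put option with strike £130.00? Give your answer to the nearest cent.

Risk-neutral probability p = (1 + 0.04 − 0.8)/(1.1 − 0.8) = 0.2400/0.3000 = 0.8000
Terminal stock prices: S_uuu = 199.7, S_uud = 145.2, S_udd = 105.6, S_ddd = 76.8
Terminal payoffs (K − S): max(-69.65, 0) = 0, max(-15.2, 0) = 0, max(24.4, 0) = 24.4, max(53.2, 0) = 53.2
Node uu (S = 181.5): continuation = 1/1.04·[0.8000·0.0000 + 0.2000·0.0000] = 0.0000; exercise value = 0.0000 ≤ continuation, so V_uu = 0.0000
Node ud (S = 132): continuation = 1/1.04·[0.8000·0.0000 + 0.2000·24.4000] = 4.6923; exercise value = 0.0000 ≤ continuation, so V_ud = 4.6923
Node dd (S = 96): continuation = 1/1.04·[0.8000·24.4000 + 0.2000·53.2000] = 29.0000; exercise value = 34.0000 > continuation, so V_dd = 34.0000 (exercise)
Node u (S = 165): continuation = 1/1.04·[0.8000·0.0000 + 0.2000·4.6923] = 0.9024; exercise value = 0.0000 ≤ continuation, so V_u = 0.9024
Node d (S = 120): continuation = 1/1.04·[0.8000·4.6923 + 0.2000·34.0000] = 10.1479; exercise value = 10.0000 ≤ continuation, so V_d = 10.1479
Node 0 (S = 150): continuation = 1/1.04·[0.8000·0.9024 + 0.2000·10.1479] = 2.6457; exercise value = 0.0000 ≤ continuation, so V_0 = 2.6457

£2.65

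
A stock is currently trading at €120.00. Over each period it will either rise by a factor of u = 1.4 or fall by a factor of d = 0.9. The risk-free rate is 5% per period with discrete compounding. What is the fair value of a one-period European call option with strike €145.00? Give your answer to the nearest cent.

Risk-neutral probability p = (1 + 0.05 − 0.9)/(1.4 − 0.9) = 0.1500/0.5000 = 0.3000
Terminal stock prices: S_u = 168, S_d = 108
Terminal payoffs (S − K): max(23, 0) = 23, max(-37, 0) = 0
Node 0 (S = 120): V_0 = 1/1.05·[0.3000·23.0000 + 0.7000·0.0000] = 6.5714

€6.57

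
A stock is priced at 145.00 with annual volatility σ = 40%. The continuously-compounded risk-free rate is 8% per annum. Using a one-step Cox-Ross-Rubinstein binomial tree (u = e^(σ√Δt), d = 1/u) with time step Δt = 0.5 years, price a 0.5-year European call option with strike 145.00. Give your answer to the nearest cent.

22.81

CRR parameters: u = e^(σ√Δt) = e^(0.4·√0.5) = 1.3269, d = 1/u = 0.7536
Per-period rate: rΔt = 0.08·0.5 = 0.04, so R = e^0.04 = 1.0408
Risk-neutral probability p = (e^0.04 − 0.7536)/(1.3269 − 0.7536) = 0.2872/0.5733 = 0.5009
Terminal stock prices: S_u = 192.4, S_d = 109.3
Terminal payoffs (S − K): max(47.4, 0) = 47.4, max(-35.72, 0) = 0
Node 0 (S = 145): V_0 = e^(−0.04)·[0.5009·47.4000 + 0.4991·0.0000] = 22.8139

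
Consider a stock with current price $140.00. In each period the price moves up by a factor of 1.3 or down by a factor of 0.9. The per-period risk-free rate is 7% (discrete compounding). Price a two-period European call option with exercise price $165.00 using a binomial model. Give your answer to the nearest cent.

Risk-neutral probability p = (1 + 0.07 − 0.9)/(1.3 − 0.9) = 0.1700/0.4000 = 0.4250
Terminal stock prices: S_uu = 236.6, S_ud = 163.8, S_dd = 113.4
Terminal payoffs (S − K): max(71.6, 0) = 71.6, max(-1.2, 0) = 0, max(-51.6, 0) = 0
Node u (S = 182): V_u = 1/1.07·[0.4250·71.6000 + 0.5750·0.0000] = 28.4393
Node d (S = 126): V_d = 1/1.07·[0.4250·0.0000 + 0.5750·0.0000] = 0.0000
Node 0 (S = 140): V_0 = 1/1.07·[0.4250·28.4393 + 0.5750·0.0000] = 11.2960

$11.30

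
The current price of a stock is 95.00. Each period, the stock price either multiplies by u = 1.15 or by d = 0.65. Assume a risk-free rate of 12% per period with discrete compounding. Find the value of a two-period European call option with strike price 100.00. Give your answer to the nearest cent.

18.06

Risk-neutral probability p = (1 + 0.12 − 0.65)/(1.15 − 0.65) = 0.4700/0.5000 = 0.9400
Terminal stock prices: S_uu = 125.6, S_ud = 71.01, S_dd = 40.14
Terminal payoffs (S − K): max(25.64, 0) = 25.64, max(-28.99, 0) = 0, max(-59.86, 0) = 0
Node u (S = 109.2): V_u = 1/1.12·[0.9400·25.6375 + 0.0600·0.0000] = 21.5172
Node d (S = 61.75): V_d = 1/1.12·[0.9400·0.0000 + 0.0600·0.0000] = 0.0000
Node 0 (S = 95): V_0 = 1/1.12·[0.9400·21.5172 + 0.0600·0.0000] = 18.0591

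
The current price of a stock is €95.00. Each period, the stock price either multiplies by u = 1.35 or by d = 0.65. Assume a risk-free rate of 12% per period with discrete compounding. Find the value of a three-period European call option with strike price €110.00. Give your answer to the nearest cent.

Risk-neutral probability p = (1 + 0.12 − 0.65)/(1.35 − 0.65) = 0.4700/0.7000 = 0.6714
Terminal stock prices: S_uuu = 233.7, S_uud = 112.5, S_udd = 54.19, S_ddd = 26.09
Terminal payoffs (S − K): max(123.7, 0) = 123.7, max(2.539, 0) = 2.539, max(-55.81, 0) = 0, max(-83.91, 0) = 0
Node uu (S = 173.1): V_uu = 1/1.12·[0.6714·123.7356 + 0.3286·2.5394] = 74.9232
Node ud (S = 83.36): V_ud = 1/1.12·[0.6714·2.5394 + 0.3286·0.0000] = 1.5223
Node dd (S = 40.14): V_dd = 1/1.12·[0.6714·0.0000 + 0.3286·0.0000] = 0.0000
Node u (S = 128.2): V_u = 1/1.12·[0.6714·74.9232 + 0.3286·1.5223] = 45.3623
Node d (S = 61.75): V_d = 1/1.12·[0.6714·1.5223 + 0.3286·0.0000] = 0.9126
Node 0 (S = 95): V_0 = 1/1.12·[0.6714·45.3623 + 0.3286·0.9126] = 27.4620

€27.46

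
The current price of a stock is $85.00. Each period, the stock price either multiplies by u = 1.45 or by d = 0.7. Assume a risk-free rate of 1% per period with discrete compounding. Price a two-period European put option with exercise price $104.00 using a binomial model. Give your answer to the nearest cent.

Risk-neutral probability p = (1 + 0.01 − 0.7)/(1.45 − 0.7) = 0.3100/0.7500 = 0.4133
Terminal stock prices: S_uu = 178.7, S_ud = 86.27, S_dd = 41.65
Terminal payoffs (K − S): max(-74.71, 0) = 0, max(17.73, 0) = 17.73, max(62.35, 0) = 62.35
Node u (S = 123.2): V_u = 1/1.01·[0.4133·0.0000 + 0.5867·17.7250] = 10.2957
Node d (S = 59.5): V_d = 1/1.01·[0.4133·17.7250 + 0.5867·62.3500] = 43.4703
Node 0 (S = 85): V_0 = 1/1.01·[0.4133·10.2957 + 0.5867·43.4703] = 29.4635

$29.46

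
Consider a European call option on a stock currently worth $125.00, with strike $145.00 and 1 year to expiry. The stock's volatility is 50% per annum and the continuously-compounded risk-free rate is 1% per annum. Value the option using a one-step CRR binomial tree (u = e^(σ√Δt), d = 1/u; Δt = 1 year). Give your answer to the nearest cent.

CRR parameters: u = e^(σ√Δt) = e^(0.5·√1) = 1.6487, d = 1/u = 0.6065
Per-period rate: rΔt = 0.01·1 = 0.01, so R = e^0.01 = 1.0101
Risk-neutral probability p = (e^0.01 − 0.6065)/(1.6487 − 0.6065) = 0.4035/1.0422 = 0.3872
Terminal stock prices: S_u = 206.1, S_d = 75.82
Terminal payoffs (S − K): max(61.09, 0) = 61.09, max(-69.18, 0) = 0
Node 0 (S = 125): V_0 = e^(−0.01)·[0.3872·61.0902 + 0.6128·0.0000] = 23.4178

$23.42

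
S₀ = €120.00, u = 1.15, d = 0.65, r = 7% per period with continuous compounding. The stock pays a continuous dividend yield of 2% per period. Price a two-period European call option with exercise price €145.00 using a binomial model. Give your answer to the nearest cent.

Per-period risk-free factor R = e^0.07 = 1.0725; dividend-adjusted growth = e^(0.07−0.02) = 1.0513.
Risk-neutral probability p = (1.0513 − 0.65)/(1.15 − 0.65) = 0.4013/0.5000 = 0.8025
Terminal stock prices: S_uu = 158.7, S_ud = 89.7, S_dd = 50.7
Terminal payoffs (S − K): max(13.7, 0) = 13.7, max(-55.3, 0) = 0, max(-94.3, 0) = 0
Node u (S = 138): V_u = e^(−0.07)·[0.8025·13.7000 + 0.1975·0.0000] = 10.2515
Node d (S = 78): V_d = e^(−0.07)·[0.8025·0.0000 + 0.1975·0.0000] = 0.0000
Node 0 (S = 120): V_0 = e^(−0.07)·[0.8025·10.2515 + 0.1975·0.0000] = 7.6711

€7.67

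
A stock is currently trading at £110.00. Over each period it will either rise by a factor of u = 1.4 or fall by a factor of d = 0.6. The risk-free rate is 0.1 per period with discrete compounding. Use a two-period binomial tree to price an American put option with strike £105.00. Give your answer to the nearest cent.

£15.74

Risk-neutral probability p = (1 + 0.1 − 0.6)/(1.4 − 0.6) = 0.5000/0.8000 = 0.6250
Terminal stock prices: S_uu = 215.6, S_ud = 92.4, S_dd = 39.6
Terminal payoffs (K − S): max(-110.6, 0) = 0, max(12.6, 0) = 12.6, max(65.4, 0) = 65.4
Node u (S = 154): continuation = 1/1.1·[0.6250·0.0000 + 0.3750·12.6000] = 4.2955; exercise value = 0.0000 ≤ continuation, so V_u = 4.2955
Node d (S = 66): continuation = 1/1.1·[0.6250·12.6000 + 0.3750·65.4000] = 29.4545; exercise value = 39.0000 > continuation, so V_d = 39.0000 (exercise)
Node 0 (S = 110): continuation = 1/1.1·[0.6250·4.2955 + 0.3750·39.0000] = 15.7361; exercise value = 0.0000 ≤ continuation, so V_0 = 15.7361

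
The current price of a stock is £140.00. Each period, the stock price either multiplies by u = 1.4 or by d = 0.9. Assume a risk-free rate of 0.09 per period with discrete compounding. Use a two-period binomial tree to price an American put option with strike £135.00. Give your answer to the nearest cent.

£6.99

Risk-neutral probability p = (1 + 0.09 − 0.9)/(1.4 − 0.9) = 0.1900/0.5000 = 0.3800
Terminal stock prices: S_uu = 274.4, S_ud = 176.4, S_dd = 113.4
Terminal payoffs (K − S): max(-139.4, 0) = 0, max(-41.4, 0) = 0, max(21.6, 0) = 21.6
Node u (S = 196): continuation = 1/1.09·[0.3800·0.0000 + 0.6200·0.0000] = 0.0000; exercise value = 0.0000 ≤ continuation, so V_u = 0.0000
Node d (S = 126): continuation = 1/1.09·[0.3800·0.0000 + 0.6200·21.6000] = 12.2862; exercise value = 9.0000 ≤ continuation, so V_d = 12.2862
Node 0 (S = 140): continuation = 1/1.09·[0.3800·0.0000 + 0.6200·12.2862] = 6.9885; exercise value = 0.0000 ≤ continuation, so V_0 = 6.9885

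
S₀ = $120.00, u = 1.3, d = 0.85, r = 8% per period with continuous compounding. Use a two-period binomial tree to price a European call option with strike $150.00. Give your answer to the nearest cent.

Risk-neutral probability p = (e^0.08 − 0.85)/(1.3 − 0.85) = 0.2333/0.4500 = 0.5184
Terminal stock prices: S_uu = 202.8, S_ud = 132.6, S_dd = 86.7
Terminal payoffs (S − K): max(52.8, 0) = 52.8, max(-17.4, 0) = 0, max(-63.3, 0) = 0
Node u (S = 156): V_u = e^(−0.08)·[0.5184·52.8000 + 0.4816·0.0000] = 25.2679
Node d (S = 102): V_d = e^(−0.08)·[0.5184·0.0000 + 0.4816·0.0000] = 0.0000
Node 0 (S = 120): V_0 = e^(−0.08)·[0.5184·25.2679 + 0.4816·0.0000] = 12.0921

$12.09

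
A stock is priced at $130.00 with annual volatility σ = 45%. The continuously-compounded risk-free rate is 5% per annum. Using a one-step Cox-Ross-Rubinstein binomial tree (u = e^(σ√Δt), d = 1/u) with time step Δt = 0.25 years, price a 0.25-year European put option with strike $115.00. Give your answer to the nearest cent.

$5.84

CRR parameters: u = e^(σ√Δt) = e^(0.45·√0.25) = 1.2523, d = 1/u = 0.7985
Per-period rate: rΔt = 0.05·0.25 = 0.0125, so R = e^0.0125 = 1.0126
Risk-neutral probability p = (e^0.0125 − 0.7985)/(1.2523 − 0.7985) = 0.2141/0.4538 = 0.4717
Terminal stock prices: S_u = 162.8, S_d = 103.8
Terminal payoffs (K − S): max(-47.8, 0) = 0, max(11.19, 0) = 11.19
Node 0 (S = 130): V_0 = e^(−0.0125)·[0.4717·0.0000 + 0.5283·11.1929] = 5.8397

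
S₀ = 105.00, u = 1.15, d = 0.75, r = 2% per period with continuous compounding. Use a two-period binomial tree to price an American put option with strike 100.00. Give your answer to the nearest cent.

Risk-neutral probability p = (e^0.02 − 0.75)/(1.15 − 0.75) = 0.2702/0.4000 = 0.6755
Terminal stock prices: S_uu = 138.9, S_ud = 90.56, S_dd = 59.06
Terminal payoffs (K − S): max(-38.86, 0) = 0, max(9.438, 0) = 9.438, max(40.94, 0) = 40.94
Node u (S = 120.7): continuation = e^(−0.02)·[0.6755·0.0000 + 0.3245·9.4375] = 3.0018; exercise value = 0.0000 ≤ continuation, so V_u = 3.0018
Node d (S = 78.75): continuation = e^(−0.02)·[0.6755·9.4375 + 0.3245·40.9375] = 19.2699; exercise value = 21.2500 > continuation, so V_d = 21.2500 (exercise)
Node 0 (S = 105): continuation = e^(−0.02)·[0.6755·3.0018 + 0.3245·21.2500] = 8.7466; exercise value = 0.0000 ≤ continuation, so V_0 = 8.7466

8.75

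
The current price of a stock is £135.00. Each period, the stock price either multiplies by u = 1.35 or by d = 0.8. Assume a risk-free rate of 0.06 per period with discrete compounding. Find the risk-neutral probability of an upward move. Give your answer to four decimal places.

Risk-neutral probability p = (1 + 0.06 − 0.8)/(1.35 − 0.8) = 0.2600/0.5500 = 0.4727

p = 0.4727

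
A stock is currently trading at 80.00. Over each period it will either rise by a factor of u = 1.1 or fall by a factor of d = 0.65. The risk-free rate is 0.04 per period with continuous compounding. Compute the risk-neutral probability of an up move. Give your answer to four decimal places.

p = 0.8685

Risk-neutral probability p = (e^0.04 − 0.65)/(1.1 − 0.65) = 0.3908/0.4500 = 0.8685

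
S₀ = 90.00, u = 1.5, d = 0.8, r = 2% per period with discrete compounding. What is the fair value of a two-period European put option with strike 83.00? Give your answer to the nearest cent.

Risk-neutral probability p = (1 + 0.02 − 0.8)/(1.5 − 0.8) = 0.2200/0.7000 = 0.3143
Terminal stock prices: S_uu = 202.5, S_ud = 108, S_dd = 57.6
Terminal payoffs (K − S): max(-119.5, 0) = 0, max(-25, 0) = 0, max(25.4, 0) = 25.4
Node u (S = 135): V_u = 1/1.02·[0.3143·0.0000 + 0.6857·0.0000] = 0.0000
Node d (S = 72): V_d = 1/1.02·[0.3143·0.0000 + 0.6857·25.4000] = 17.0756
Node 0 (S = 90): V_0 = 1/1.02·[0.3143·0.0000 + 0.6857·17.0756] = 11.4794

11.48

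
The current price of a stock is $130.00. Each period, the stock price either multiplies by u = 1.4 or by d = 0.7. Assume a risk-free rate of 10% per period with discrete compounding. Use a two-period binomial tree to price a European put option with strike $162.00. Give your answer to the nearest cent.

$28.93

Risk-neutral probability p = (1 + 0.1 − 0.7)/(1.4 − 0.7) = 0.4000/0.7000 = 0.5714
Terminal stock prices: S_uu = 254.8, S_ud = 127.4, S_dd = 63.7
Terminal payoffs (K − S): max(-92.8, 0) = 0, max(34.6, 0) = 34.6, max(98.3, 0) = 98.3
Node u (S = 182): V_u = 1/1.1·[0.5714·0.0000 + 0.4286·34.6000] = 13.4805
Node d (S = 91): V_d = 1/1.1·[0.5714·34.6000 + 0.4286·98.3000] = 56.2727
Node 0 (S = 130): V_0 = 1/1.1·[0.5714·13.4805 + 0.4286·56.2727] = 28.9273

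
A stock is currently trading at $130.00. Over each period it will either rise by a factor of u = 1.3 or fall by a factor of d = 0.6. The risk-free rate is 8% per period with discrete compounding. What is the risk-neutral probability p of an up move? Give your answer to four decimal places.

p = 0.6857

Risk-neutral probability p = (1 + 0.08 − 0.6)/(1.3 − 0.6) = 0.4800/0.7000 = 0.6857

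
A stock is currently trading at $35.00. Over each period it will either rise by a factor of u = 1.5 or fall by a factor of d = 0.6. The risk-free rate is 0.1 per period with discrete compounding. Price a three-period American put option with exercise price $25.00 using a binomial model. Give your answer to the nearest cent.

Risk-neutral probability p = (1 + 0.1 − 0.6)/(1.5 − 0.6) = 0.5000/0.9000 = 0.5556
Terminal stock prices: S_uuu = 118.1, S_uud = 47.25, S_udd = 18.9, S_ddd = 7.56
Terminal payoffs (K − S): max(-93.12, 0) = 0, max(-22.25, 0) = 0, max(6.1, 0) = 6.1, max(17.44, 0) = 17.44
Node uu (S = 78.75): continuation = 1/1.1·[0.5556·0.0000 + 0.4444·0.0000] = 0.0000; exercise value = 0.0000 ≤ continuation, so V_uu = 0.0000
Node ud (S = 31.5): continuation = 1/1.1·[0.5556·0.0000 + 0.4444·6.1000] = 2.4646; exercise value = 0.0000 ≤ continuation, so V_ud = 2.4646
Node dd (S = 12.6): continuation = 1/1.1·[0.5556·6.1000 + 0.4444·17.4400] = 10.1273; exercise value = 12.4000 > continuation, so V_dd = 12.4000 (exercise)
Node u (S = 52.5): continuation = 1/1.1·[0.5556·0.0000 + 0.4444·2.4646] = 0.9958; exercise value = 0.0000 ≤ continuation, so V_u = 0.9958
Node d (S = 21): continuation = 1/1.1·[0.5556·2.4646 + 0.4444·12.4000] = 6.2549; exercise value = 4.0000 ≤ continuation, so V_d = 6.2549
Node 0 (S = 35): continuation = 1/1.1·[0.5556·0.9958 + 0.4444·6.2549] = 3.0302; exercise value = 0.0000 ≤ continuation, so V_0 = 3.0302

$3.03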